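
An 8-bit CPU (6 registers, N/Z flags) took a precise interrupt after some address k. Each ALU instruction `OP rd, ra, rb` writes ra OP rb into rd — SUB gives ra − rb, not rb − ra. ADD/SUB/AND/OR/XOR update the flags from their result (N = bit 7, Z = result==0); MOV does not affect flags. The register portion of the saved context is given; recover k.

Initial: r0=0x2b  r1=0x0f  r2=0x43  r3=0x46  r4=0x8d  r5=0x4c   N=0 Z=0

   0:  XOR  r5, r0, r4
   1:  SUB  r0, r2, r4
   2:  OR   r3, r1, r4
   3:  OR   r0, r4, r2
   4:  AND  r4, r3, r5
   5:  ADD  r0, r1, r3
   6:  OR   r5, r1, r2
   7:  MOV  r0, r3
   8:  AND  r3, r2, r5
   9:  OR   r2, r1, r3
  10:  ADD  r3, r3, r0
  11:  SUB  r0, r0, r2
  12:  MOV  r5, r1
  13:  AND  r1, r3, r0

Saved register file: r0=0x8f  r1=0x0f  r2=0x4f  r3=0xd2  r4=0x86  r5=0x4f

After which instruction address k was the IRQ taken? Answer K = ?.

K = 10

after  0: r0=0x2b r1=0x0f r2=0x43 r3=0x46 r4=0x8d r5=0xa6  N=1 Z=0
after  1: r0=0xb6 r1=0x0f r2=0x43 r3=0x46 r4=0x8d r5=0xa6  N=1 Z=0
after  2: r0=0xb6 r1=0x0f r2=0x43 r3=0x8f r4=0x8d r5=0xa6  N=1 Z=0
after  3: r0=0xcf r1=0x0f r2=0x43 r3=0x8f r4=0x8d r5=0xa6  N=1 Z=0
after  4: r0=0xcf r1=0x0f r2=0x43 r3=0x8f r4=0x86 r5=0xa6  N=1 Z=0
after  5: r0=0x9e r1=0x0f r2=0x43 r3=0x8f r4=0x86 r5=0xa6  N=1 Z=0
after  6: r0=0x9e r1=0x0f r2=0x43 r3=0x8f r4=0x86 r5=0x4f  N=0 Z=0
after  7: r0=0x8f r1=0x0f r2=0x43 r3=0x8f r4=0x86 r5=0x4f  N=0 Z=0
after  8: r0=0x8f r1=0x0f r2=0x43 r3=0x43 r4=0x86 r5=0x4f  N=0 Z=0
after  9: r0=0x8f r1=0x0f r2=0x4f r3=0x43 r4=0x86 r5=0x4f  N=0 Z=0
after 10: r0=0x8f r1=0x0f r2=0x4f r3=0xd2 r4=0x86 r5=0x4f  N=1 Z=0
-- IRQ taken; context saved, return-PC = 11 --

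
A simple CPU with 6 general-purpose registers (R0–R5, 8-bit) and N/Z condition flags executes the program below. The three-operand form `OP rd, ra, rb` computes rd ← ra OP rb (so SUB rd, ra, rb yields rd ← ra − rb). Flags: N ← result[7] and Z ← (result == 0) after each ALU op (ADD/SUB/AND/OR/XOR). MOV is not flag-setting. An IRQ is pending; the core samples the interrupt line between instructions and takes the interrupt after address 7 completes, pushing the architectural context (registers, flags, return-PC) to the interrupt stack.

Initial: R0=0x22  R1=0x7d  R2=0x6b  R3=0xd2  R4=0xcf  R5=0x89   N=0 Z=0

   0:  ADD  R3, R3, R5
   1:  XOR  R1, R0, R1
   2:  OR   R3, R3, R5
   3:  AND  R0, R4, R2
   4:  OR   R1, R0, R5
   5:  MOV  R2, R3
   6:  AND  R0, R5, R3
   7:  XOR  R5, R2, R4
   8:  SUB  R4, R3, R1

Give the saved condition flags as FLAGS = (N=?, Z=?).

after  0: R0=0x22 R1=0x7d R2=0x6b R3=0x5b R4=0xcf R5=0x89  N=0 Z=0
after  1: R0=0x22 R1=0x5f R2=0x6b R3=0x5b R4=0xcf R5=0x89  N=0 Z=0
after  2: R0=0x22 R1=0x5f R2=0x6b R3=0xdb R4=0xcf R5=0x89  N=1 Z=0
after  3: R0=0x4b R1=0x5f R2=0x6b R3=0xdb R4=0xcf R5=0x89  N=0 Z=0
after  4: R0=0x4b R1=0xcb R2=0x6b R3=0xdb R4=0xcf R5=0x89  N=1 Z=0
after  5: R0=0x4b R1=0xcb R2=0xdb R3=0xdb R4=0xcf R5=0x89  N=1 Z=0
after  6: R0=0x89 R1=0xcb R2=0xdb R3=0xdb R4=0xcf R5=0x89  N=1 Z=0
after  7: R0=0x89 R1=0xcb R2=0xdb R3=0xdb R4=0xcf R5=0x14  N=0 Z=0
-- IRQ taken; context saved, return-PC = 8 --

FLAGS = (N=0, Z=0)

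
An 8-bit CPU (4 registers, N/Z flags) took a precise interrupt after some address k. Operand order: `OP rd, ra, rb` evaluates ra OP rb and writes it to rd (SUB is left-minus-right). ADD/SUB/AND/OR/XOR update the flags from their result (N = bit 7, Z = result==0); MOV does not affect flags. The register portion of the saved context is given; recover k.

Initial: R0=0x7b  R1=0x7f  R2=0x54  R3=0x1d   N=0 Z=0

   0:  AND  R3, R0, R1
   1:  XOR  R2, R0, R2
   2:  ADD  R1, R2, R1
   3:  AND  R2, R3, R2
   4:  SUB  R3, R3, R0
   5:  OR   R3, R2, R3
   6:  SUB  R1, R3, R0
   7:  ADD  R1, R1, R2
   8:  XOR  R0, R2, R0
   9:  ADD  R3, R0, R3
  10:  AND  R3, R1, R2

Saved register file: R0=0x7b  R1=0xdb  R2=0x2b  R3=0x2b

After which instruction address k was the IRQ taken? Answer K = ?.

K = 7

after  0: R0=0x7b R1=0x7f R2=0x54 R3=0x7b  N=0 Z=0
after  1: R0=0x7b R1=0x7f R2=0x2f R3=0x7b  N=0 Z=0
after  2: R0=0x7b R1=0xae R2=0x2f R3=0x7b  N=1 Z=0
after  3: R0=0x7b R1=0xae R2=0x2b R3=0x7b  N=0 Z=0
after  4: R0=0x7b R1=0xae R2=0x2b R3=0x00  N=0 Z=1
after  5: R0=0x7b R1=0xae R2=0x2b R3=0x2b  N=0 Z=0
after  6: R0=0x7b R1=0xb0 R2=0x2b R3=0x2b  N=1 Z=0
after  7: R0=0x7b R1=0xdb R2=0x2b R3=0x2b  N=1 Z=0
-- IRQ taken; context saved, return-PC = 8 --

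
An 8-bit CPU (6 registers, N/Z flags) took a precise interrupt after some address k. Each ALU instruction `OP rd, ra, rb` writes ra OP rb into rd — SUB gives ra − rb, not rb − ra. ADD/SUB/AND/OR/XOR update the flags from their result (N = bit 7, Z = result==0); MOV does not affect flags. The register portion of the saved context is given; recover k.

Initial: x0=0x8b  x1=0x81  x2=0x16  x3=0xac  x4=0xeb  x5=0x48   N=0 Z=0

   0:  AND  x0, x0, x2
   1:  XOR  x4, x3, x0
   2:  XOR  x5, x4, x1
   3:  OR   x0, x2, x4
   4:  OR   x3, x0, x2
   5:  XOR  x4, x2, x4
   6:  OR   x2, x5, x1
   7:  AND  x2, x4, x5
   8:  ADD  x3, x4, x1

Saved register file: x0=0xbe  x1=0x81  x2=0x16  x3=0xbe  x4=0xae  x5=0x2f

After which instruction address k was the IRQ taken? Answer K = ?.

K = 4

after  0: x0=0x02 x1=0x81 x2=0x16 x3=0xac x4=0xeb x5=0x48  N=0 Z=0
after  1: x0=0x02 x1=0x81 x2=0x16 x3=0xac x4=0xae x5=0x48  N=1 Z=0
after  2: x0=0x02 x1=0x81 x2=0x16 x3=0xac x4=0xae x5=0x2f  N=0 Z=0
after  3: x0=0xbe x1=0x81 x2=0x16 x3=0xac x4=0xae x5=0x2f  N=1 Z=0
after  4: x0=0xbe x1=0x81 x2=0x16 x3=0xbe x4=0xae x5=0x2f  N=1 Z=0
-- IRQ taken; context saved, return-PC = 5 --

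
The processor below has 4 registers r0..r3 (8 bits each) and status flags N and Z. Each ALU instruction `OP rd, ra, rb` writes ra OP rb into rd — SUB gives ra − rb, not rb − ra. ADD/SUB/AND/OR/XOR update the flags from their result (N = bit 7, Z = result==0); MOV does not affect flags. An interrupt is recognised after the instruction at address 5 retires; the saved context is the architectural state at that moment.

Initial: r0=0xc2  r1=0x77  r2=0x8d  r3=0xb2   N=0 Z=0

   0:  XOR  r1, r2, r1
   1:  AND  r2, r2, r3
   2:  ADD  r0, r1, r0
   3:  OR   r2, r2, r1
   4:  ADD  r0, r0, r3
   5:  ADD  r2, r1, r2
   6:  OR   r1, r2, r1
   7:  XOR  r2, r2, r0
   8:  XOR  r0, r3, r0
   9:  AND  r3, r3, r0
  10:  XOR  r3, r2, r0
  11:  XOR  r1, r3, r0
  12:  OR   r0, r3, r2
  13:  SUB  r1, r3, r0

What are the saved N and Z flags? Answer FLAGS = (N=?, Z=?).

FLAGS = (N=1, Z=0)

after  0: r0=0xc2 r1=0xfa r2=0x8d r3=0xb2  N=1 Z=0
after  1: r0=0xc2 r1=0xfa r2=0x80 r3=0xb2  N=1 Z=0
after  2: r0=0xbc r1=0xfa r2=0x80 r3=0xb2  N=1 Z=0
after  3: r0=0xbc r1=0xfa r2=0xfa r3=0xb2  N=1 Z=0
after  4: r0=0x6e r1=0xfa r2=0xfa r3=0xb2  N=0 Z=0
after  5: r0=0x6e r1=0xfa r2=0xf4 r3=0xb2  N=1 Z=0
-- IRQ taken; context saved, return-PC = 6 --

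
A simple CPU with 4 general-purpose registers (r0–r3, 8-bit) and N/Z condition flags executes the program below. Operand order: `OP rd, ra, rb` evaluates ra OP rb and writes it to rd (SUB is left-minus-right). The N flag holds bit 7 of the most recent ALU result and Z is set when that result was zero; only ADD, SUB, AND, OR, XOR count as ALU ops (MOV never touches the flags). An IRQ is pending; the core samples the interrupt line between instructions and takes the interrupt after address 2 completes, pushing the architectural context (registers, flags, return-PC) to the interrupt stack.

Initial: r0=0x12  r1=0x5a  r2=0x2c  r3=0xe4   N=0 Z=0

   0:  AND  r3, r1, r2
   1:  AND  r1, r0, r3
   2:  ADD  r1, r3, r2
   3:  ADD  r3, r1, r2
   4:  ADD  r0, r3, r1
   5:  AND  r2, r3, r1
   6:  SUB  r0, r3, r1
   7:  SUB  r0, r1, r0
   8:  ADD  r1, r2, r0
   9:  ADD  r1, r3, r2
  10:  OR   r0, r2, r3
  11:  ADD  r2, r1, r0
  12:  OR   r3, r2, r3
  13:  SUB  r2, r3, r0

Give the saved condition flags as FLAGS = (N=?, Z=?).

FLAGS = (N=0, Z=0)

after  0: r0=0x12 r1=0x5a r2=0x2c r3=0x08  N=0 Z=0
after  1: r0=0x12 r1=0x00 r2=0x2c r3=0x08  N=0 Z=1
after  2: r0=0x12 r1=0x34 r2=0x2c r3=0x08  N=0 Z=0
-- IRQ taken; context saved, return-PC = 3 --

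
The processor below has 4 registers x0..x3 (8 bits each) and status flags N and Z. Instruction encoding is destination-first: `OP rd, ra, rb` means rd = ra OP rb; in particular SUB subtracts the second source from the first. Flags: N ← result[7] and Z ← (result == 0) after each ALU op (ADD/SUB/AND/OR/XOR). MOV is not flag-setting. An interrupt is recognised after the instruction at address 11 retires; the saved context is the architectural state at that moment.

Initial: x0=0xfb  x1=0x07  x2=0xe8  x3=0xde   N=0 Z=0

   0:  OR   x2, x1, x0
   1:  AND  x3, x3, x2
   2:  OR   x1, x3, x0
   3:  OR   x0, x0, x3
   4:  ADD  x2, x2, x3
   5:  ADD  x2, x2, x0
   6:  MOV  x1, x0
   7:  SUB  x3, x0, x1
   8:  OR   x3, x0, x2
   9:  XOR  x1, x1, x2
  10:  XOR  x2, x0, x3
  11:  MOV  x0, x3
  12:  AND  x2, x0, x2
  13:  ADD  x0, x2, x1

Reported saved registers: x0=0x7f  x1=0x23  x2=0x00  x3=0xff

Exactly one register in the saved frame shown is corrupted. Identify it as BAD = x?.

BAD = x0

after  0: x0=0xfb x1=0x07 x2=0xff x3=0xde  N=1 Z=0
after  1: x0=0xfb x1=0x07 x2=0xff x3=0xde  N=1 Z=0
after  2: x0=0xfb x1=0xff x2=0xff x3=0xde  N=1 Z=0
after  3: x0=0xff x1=0xff x2=0xff x3=0xde  N=1 Z=0
after  4: x0=0xff x1=0xff x2=0xdd x3=0xde  N=1 Z=0
after  5: x0=0xff x1=0xff x2=0xdc x3=0xde  N=1 Z=0
after  6: x0=0xff x1=0xff x2=0xdc x3=0xde  N=1 Z=0
after  7: x0=0xff x1=0xff x2=0xdc x3=0x00  N=0 Z=1
after  8: x0=0xff x1=0xff x2=0xdc x3=0xff  N=1 Z=0
after  9: x0=0xff x1=0x23 x2=0xdc x3=0xff  N=0 Z=0
after 10: x0=0xff x1=0x23 x2=0x00 x3=0xff  N=0 Z=1
after 11: x0=0xff x1=0x23 x2=0x00 x3=0xff  N=0 Z=1
-- IRQ taken; context saved, return-PC = 12 --
mismatch: x0: reported 0x7f vs actual 0xff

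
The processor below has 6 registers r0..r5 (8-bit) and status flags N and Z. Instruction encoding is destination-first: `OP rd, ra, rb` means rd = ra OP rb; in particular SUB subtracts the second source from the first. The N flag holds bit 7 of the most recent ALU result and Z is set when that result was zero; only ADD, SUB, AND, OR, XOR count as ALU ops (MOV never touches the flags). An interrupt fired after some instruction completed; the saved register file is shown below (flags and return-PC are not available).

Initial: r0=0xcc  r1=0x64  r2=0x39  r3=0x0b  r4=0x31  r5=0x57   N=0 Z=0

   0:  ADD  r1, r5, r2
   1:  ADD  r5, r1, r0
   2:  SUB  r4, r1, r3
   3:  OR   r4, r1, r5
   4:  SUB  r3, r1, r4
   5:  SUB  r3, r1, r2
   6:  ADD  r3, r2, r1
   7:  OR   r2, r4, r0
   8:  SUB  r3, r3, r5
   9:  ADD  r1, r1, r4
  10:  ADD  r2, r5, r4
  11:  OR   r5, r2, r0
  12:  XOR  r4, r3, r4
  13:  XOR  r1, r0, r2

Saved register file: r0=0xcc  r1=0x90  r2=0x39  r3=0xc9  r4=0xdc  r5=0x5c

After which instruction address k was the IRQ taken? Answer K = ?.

K = 6

after  0: r0=0xcc r1=0x90 r2=0x39 r3=0x0b r4=0x31 r5=0x57  N=1 Z=0
after  1: r0=0xcc r1=0x90 r2=0x39 r3=0x0b r4=0x31 r5=0x5c  N=0 Z=0
after  2: r0=0xcc r1=0x90 r2=0x39 r3=0x0b r4=0x85 r5=0x5c  N=1 Z=0
after  3: r0=0xcc r1=0x90 r2=0x39 r3=0x0b r4=0xdc r5=0x5c  N=1 Z=0
after  4: r0=0xcc r1=0x90 r2=0x39 r3=0xb4 r4=0xdc r5=0x5c  N=1 Z=0
after  5: r0=0xcc r1=0x90 r2=0x39 r3=0x57 r4=0xdc r5=0x5c  N=0 Z=0
after  6: r0=0xcc r1=0x90 r2=0x39 r3=0xc9 r4=0xdc r5=0x5c  N=1 Z=0
-- IRQ taken; context saved, return-PC = 7 --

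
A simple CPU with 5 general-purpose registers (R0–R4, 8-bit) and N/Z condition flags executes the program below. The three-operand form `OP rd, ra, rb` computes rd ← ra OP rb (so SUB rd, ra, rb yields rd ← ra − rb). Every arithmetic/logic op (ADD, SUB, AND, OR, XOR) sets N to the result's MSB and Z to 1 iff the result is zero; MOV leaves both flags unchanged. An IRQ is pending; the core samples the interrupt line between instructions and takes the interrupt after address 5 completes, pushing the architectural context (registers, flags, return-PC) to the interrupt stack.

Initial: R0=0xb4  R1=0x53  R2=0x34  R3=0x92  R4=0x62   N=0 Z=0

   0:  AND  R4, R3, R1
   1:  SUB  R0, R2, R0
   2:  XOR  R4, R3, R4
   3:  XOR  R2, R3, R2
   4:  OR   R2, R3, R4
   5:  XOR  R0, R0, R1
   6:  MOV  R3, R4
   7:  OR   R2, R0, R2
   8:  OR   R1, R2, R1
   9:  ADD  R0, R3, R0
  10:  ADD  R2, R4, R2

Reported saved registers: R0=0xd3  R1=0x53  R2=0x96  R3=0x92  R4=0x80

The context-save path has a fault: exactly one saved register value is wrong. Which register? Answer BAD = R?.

after  0: R0=0xb4 R1=0x53 R2=0x34 R3=0x92 R4=0x12  N=0 Z=0
after  1: R0=0x80 R1=0x53 R2=0x34 R3=0x92 R4=0x12  N=1 Z=0
after  2: R0=0x80 R1=0x53 R2=0x34 R3=0x92 R4=0x80  N=1 Z=0
after  3: R0=0x80 R1=0x53 R2=0xa6 R3=0x92 R4=0x80  N=1 Z=0
after  4: R0=0x80 R1=0x53 R2=0x92 R3=0x92 R4=0x80  N=1 Z=0
after  5: R0=0xd3 R1=0x53 R2=0x92 R3=0x92 R4=0x80  N=1 Z=0
-- IRQ taken; context saved, return-PC = 6 --
mismatch: R2: reported 0x96 vs actual 0x92

BAD = R2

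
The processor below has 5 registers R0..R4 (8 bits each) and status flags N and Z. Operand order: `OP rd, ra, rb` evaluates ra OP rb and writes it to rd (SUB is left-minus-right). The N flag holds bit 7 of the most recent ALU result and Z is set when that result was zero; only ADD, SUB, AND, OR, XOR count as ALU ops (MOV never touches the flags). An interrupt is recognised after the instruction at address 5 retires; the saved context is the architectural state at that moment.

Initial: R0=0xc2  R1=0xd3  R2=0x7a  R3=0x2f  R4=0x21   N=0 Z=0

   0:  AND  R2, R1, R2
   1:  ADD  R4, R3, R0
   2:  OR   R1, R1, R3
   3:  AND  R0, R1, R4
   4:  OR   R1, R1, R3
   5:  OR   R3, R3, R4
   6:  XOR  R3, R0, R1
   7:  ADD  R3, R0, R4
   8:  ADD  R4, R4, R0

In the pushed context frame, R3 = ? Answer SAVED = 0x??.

SAVED = 0xff

after  0: R0=0xc2 R1=0xd3 R2=0x52 R3=0x2f R4=0x21  N=0 Z=0
after  1: R0=0xc2 R1=0xd3 R2=0x52 R3=0x2f R4=0xf1  N=1 Z=0
after  2: R0=0xc2 R1=0xff R2=0x52 R3=0x2f R4=0xf1  N=1 Z=0
after  3: R0=0xf1 R1=0xff R2=0x52 R3=0x2f R4=0xf1  N=1 Z=0
after  4: R0=0xf1 R1=0xff R2=0x52 R3=0x2f R4=0xf1  N=1 Z=0
after  5: R0=0xf1 R1=0xff R2=0x52 R3=0xff R4=0xf1  N=1 Z=0
-- IRQ taken; context saved, return-PC = 6 --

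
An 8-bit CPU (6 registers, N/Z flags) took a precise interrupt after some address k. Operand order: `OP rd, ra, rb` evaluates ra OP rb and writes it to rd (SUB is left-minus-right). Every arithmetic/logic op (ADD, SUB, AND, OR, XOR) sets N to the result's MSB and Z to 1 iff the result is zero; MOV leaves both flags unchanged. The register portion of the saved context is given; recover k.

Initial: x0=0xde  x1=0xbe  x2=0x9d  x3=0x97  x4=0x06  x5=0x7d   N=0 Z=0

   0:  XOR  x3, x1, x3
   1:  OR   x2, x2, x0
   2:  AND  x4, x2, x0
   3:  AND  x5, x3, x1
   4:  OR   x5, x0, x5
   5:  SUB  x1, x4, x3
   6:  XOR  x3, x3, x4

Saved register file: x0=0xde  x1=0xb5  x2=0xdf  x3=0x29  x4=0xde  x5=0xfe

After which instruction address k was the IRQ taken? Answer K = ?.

K = 5

after  0: x0=0xde x1=0xbe x2=0x9d x3=0x29 x4=0x06 x5=0x7d  N=0 Z=0
after  1: x0=0xde x1=0xbe x2=0xdf x3=0x29 x4=0x06 x5=0x7d  N=1 Z=0
after  2: x0=0xde x1=0xbe x2=0xdf x3=0x29 x4=0xde x5=0x7d  N=1 Z=0
after  3: x0=0xde x1=0xbe x2=0xdf x3=0x29 x4=0xde x5=0x28  N=0 Z=0
after  4: x0=0xde x1=0xbe x2=0xdf x3=0x29 x4=0xde x5=0xfe  N=1 Z=0
after  5: x0=0xde x1=0xb5 x2=0xdf x3=0x29 x4=0xde x5=0xfe  N=1 Z=0
-- IRQ taken; context saved, return-PC = 6 --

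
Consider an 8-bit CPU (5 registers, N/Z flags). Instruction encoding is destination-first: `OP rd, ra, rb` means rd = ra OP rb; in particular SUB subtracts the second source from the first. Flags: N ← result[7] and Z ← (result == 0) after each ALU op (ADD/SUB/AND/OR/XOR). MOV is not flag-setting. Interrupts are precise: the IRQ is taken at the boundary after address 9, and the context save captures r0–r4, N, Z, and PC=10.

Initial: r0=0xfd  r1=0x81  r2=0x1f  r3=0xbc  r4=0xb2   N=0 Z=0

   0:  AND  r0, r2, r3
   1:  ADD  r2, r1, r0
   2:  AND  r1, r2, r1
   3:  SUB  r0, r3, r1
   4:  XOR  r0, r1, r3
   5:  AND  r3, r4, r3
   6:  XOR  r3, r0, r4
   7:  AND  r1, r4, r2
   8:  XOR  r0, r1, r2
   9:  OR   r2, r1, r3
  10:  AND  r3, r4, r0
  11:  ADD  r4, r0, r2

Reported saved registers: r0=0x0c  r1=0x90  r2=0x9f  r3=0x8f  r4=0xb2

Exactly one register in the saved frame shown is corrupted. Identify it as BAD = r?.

BAD = r0

after  0: r0=0x1c r1=0x81 r2=0x1f r3=0xbc r4=0xb2  N=0 Z=0
after  1: r0=0x1c r1=0x81 r2=0x9d r3=0xbc r4=0xb2  N=1 Z=0
after  2: r0=0x1c r1=0x81 r2=0x9d r3=0xbc r4=0xb2  N=1 Z=0
after  3: r0=0x3b r1=0x81 r2=0x9d r3=0xbc r4=0xb2  N=0 Z=0
after  4: r0=0x3d r1=0x81 r2=0x9d r3=0xbc r4=0xb2  N=0 Z=0
after  5: r0=0x3d r1=0x81 r2=0x9d r3=0xb0 r4=0xb2  N=1 Z=0
after  6: r0=0x3d r1=0x81 r2=0x9d r3=0x8f r4=0xb2  N=1 Z=0
after  7: r0=0x3d r1=0x90 r2=0x9d r3=0x8f r4=0xb2  N=1 Z=0
after  8: r0=0x0d r1=0x90 r2=0x9d r3=0x8f r4=0xb2  N=0 Z=0
after  9: r0=0x0d r1=0x90 r2=0x9f r3=0x8f r4=0xb2  N=1 Z=0
-- IRQ taken; context saved, return-PC = 10 --
mismatch: r0: reported 0x0c vs actual 0x0d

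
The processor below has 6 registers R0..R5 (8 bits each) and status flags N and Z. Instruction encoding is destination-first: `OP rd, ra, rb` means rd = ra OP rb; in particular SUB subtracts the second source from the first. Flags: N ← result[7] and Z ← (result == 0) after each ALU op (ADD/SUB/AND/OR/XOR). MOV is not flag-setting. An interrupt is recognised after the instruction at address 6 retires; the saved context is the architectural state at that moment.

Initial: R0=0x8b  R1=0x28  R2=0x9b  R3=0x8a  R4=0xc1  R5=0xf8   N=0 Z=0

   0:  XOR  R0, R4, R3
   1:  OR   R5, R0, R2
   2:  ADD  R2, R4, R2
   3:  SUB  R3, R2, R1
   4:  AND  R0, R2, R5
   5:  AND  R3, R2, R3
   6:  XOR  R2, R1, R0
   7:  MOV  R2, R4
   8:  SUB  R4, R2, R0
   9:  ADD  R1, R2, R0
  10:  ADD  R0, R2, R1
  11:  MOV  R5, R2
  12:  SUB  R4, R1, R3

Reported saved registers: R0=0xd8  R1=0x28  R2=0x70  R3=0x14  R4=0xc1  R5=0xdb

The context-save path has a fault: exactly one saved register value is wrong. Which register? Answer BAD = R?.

after  0: R0=0x4b R1=0x28 R2=0x9b R3=0x8a R4=0xc1 R5=0xf8  N=0 Z=0
after  1: R0=0x4b R1=0x28 R2=0x9b R3=0x8a R4=0xc1 R5=0xdb  N=1 Z=0
after  2: R0=0x4b R1=0x28 R2=0x5c R3=0x8a R4=0xc1 R5=0xdb  N=0 Z=0
after  3: R0=0x4b R1=0x28 R2=0x5c R3=0x34 R4=0xc1 R5=0xdb  N=0 Z=0
after  4: R0=0x58 R1=0x28 R2=0x5c R3=0x34 R4=0xc1 R5=0xdb  N=0 Z=0
after  5: R0=0x58 R1=0x28 R2=0x5c R3=0x14 R4=0xc1 R5=0xdb  N=0 Z=0
after  6: R0=0x58 R1=0x28 R2=0x70 R3=0x14 R4=0xc1 R5=0xdb  N=0 Z=0
-- IRQ taken; context saved, return-PC = 7 --
mismatch: R0: reported 0xd8 vs actual 0x58

BAD = R0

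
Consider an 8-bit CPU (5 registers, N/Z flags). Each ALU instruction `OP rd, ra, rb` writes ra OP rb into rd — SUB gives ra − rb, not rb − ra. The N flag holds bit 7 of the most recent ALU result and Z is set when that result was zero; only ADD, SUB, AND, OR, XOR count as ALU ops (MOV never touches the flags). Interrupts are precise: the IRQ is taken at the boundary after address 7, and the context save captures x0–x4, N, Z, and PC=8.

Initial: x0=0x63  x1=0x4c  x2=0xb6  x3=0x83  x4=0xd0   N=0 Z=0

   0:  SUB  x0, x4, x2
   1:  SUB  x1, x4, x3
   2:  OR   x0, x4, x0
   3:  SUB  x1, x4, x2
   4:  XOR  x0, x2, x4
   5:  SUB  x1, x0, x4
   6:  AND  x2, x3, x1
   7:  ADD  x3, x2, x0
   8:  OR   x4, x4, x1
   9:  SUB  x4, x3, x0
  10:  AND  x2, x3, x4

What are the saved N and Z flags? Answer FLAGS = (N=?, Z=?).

after  0: x0=0x1a x1=0x4c x2=0xb6 x3=0x83 x4=0xd0  N=0 Z=0
after  1: x0=0x1a x1=0x4d x2=0xb6 x3=0x83 x4=0xd0  N=0 Z=0
after  2: x0=0xda x1=0x4d x2=0xb6 x3=0x83 x4=0xd0  N=1 Z=0
after  3: x0=0xda x1=0x1a x2=0xb6 x3=0x83 x4=0xd0  N=0 Z=0
after  4: x0=0x66 x1=0x1a x2=0xb6 x3=0x83 x4=0xd0  N=0 Z=0
after  5: x0=0x66 x1=0x96 x2=0xb6 x3=0x83 x4=0xd0  N=1 Z=0
after  6: x0=0x66 x1=0x96 x2=0x82 x3=0x83 x4=0xd0  N=1 Z=0
after  7: x0=0x66 x1=0x96 x2=0x82 x3=0xe8 x4=0xd0  N=1 Z=0
-- IRQ taken; context saved, return-PC = 8 --

FLAGS = (N=1, Z=0)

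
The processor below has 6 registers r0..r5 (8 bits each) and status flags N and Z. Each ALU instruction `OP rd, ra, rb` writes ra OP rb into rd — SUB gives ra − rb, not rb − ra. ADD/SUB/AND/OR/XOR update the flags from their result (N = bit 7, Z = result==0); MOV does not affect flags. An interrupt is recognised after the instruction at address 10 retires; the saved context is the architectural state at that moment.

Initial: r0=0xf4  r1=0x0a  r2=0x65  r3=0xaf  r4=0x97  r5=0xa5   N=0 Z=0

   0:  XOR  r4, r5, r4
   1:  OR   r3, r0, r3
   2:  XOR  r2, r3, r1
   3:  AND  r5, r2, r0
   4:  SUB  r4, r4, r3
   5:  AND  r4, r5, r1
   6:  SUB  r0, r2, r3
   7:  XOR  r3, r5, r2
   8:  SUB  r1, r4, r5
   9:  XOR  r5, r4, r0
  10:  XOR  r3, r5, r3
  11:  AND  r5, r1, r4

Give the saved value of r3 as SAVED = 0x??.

SAVED = 0xf7

after  0: r0=0xf4 r1=0x0a r2=0x65 r3=0xaf r4=0x32 r5=0xa5  N=0 Z=0
after  1: r0=0xf4 r1=0x0a r2=0x65 r3=0xff r4=0x32 r5=0xa5  N=1 Z=0
after  2: r0=0xf4 r1=0x0a r2=0xf5 r3=0xff r4=0x32 r5=0xa5  N=1 Z=0
after  3: r0=0xf4 r1=0x0a r2=0xf5 r3=0xff r4=0x32 r5=0xf4  N=1 Z=0
after  4: r0=0xf4 r1=0x0a r2=0xf5 r3=0xff r4=0x33 r5=0xf4  N=0 Z=0
after  5: r0=0xf4 r1=0x0a r2=0xf5 r3=0xff r4=0x00 r5=0xf4  N=0 Z=1
after  6: r0=0xf6 r1=0x0a r2=0xf5 r3=0xff r4=0x00 r5=0xf4  N=1 Z=0
after  7: r0=0xf6 r1=0x0a r2=0xf5 r3=0x01 r4=0x00 r5=0xf4  N=0 Z=0
after  8: r0=0xf6 r1=0x0c r2=0xf5 r3=0x01 r4=0x00 r5=0xf4  N=0 Z=0
after  9: r0=0xf6 r1=0x0c r2=0xf5 r3=0x01 r4=0x00 r5=0xf6  N=1 Z=0
after 10: r0=0xf6 r1=0x0c r2=0xf5 r3=0xf7 r4=0x00 r5=0xf6  N=1 Z=0
-- IRQ taken; context saved, return-PC = 11 --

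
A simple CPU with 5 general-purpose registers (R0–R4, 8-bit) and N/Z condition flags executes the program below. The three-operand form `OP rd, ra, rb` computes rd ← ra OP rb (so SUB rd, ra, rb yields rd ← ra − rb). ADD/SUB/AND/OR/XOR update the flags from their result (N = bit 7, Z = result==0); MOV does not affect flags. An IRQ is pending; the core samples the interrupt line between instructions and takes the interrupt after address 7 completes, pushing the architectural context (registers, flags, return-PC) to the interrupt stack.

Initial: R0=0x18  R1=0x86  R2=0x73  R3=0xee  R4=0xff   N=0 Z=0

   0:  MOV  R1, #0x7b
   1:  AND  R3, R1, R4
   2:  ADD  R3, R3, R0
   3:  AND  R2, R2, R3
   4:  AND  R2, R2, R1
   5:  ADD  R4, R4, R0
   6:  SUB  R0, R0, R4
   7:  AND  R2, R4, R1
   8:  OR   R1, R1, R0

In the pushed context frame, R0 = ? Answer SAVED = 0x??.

SAVED = 0x01

after  0: R0=0x18 R1=0x7b R2=0x73 R3=0xee R4=0xff  N=0 Z=0
after  1: R0=0x18 R1=0x7b R2=0x73 R3=0x7b R4=0xff  N=0 Z=0
after  2: R0=0x18 R1=0x7b R2=0x73 R3=0x93 R4=0xff  N=1 Z=0
after  3: R0=0x18 R1=0x7b R2=0x13 R3=0x93 R4=0xff  N=0 Z=0
after  4: R0=0x18 R1=0x7b R2=0x13 R3=0x93 R4=0xff  N=0 Z=0
after  5: R0=0x18 R1=0x7b R2=0x13 R3=0x93 R4=0x17  N=0 Z=0
after  6: R0=0x01 R1=0x7b R2=0x13 R3=0x93 R4=0x17  N=0 Z=0
after  7: R0=0x01 R1=0x7b R2=0x13 R3=0x93 R4=0x17  N=0 Z=0
-- IRQ taken; context saved, return-PC = 8 --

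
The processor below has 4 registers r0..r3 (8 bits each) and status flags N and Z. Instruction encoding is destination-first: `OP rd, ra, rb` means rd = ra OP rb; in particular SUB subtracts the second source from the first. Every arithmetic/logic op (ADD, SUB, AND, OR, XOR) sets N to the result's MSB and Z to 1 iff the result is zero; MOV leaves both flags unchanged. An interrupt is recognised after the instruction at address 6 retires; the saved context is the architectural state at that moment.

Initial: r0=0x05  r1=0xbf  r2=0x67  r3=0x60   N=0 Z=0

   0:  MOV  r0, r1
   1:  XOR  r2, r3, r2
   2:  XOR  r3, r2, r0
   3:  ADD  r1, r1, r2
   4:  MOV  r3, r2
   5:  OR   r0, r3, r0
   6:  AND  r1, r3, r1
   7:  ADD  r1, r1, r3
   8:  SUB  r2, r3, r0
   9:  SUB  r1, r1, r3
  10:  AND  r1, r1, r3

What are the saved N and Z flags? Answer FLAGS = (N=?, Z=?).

FLAGS = (N=0, Z=0)

after  0: r0=0xbf r1=0xbf r2=0x67 r3=0x60  N=0 Z=0
after  1: r0=0xbf r1=0xbf r2=0x07 r3=0x60  N=0 Z=0
after  2: r0=0xbf r1=0xbf r2=0x07 r3=0xb8  N=1 Z=0
after  3: r0=0xbf r1=0xc6 r2=0x07 r3=0xb8  N=1 Z=0
after  4: r0=0xbf r1=0xc6 r2=0x07 r3=0x07  N=1 Z=0
after  5: r0=0xbf r1=0xc6 r2=0x07 r3=0x07  N=1 Z=0
after  6: r0=0xbf r1=0x06 r2=0x07 r3=0x07  N=0 Z=0
-- IRQ taken; context saved, return-PC = 7 --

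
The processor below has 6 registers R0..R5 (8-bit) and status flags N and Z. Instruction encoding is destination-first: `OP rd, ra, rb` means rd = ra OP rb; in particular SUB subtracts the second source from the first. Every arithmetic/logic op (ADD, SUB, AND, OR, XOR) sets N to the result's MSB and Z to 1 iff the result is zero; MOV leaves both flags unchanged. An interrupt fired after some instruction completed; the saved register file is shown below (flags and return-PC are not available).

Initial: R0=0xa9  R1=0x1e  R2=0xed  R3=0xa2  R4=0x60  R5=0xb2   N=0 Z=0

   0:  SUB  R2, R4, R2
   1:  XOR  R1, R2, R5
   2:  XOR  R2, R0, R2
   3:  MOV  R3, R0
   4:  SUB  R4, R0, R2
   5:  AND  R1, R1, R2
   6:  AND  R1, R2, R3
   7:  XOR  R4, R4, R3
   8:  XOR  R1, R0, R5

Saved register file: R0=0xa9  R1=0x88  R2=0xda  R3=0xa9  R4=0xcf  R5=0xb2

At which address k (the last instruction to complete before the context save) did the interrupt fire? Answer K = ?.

K = 6

after  0: R0=0xa9 R1=0x1e R2=0x73 R3=0xa2 R4=0x60 R5=0xb2  N=0 Z=0
after  1: R0=0xa9 R1=0xc1 R2=0x73 R3=0xa2 R4=0x60 R5=0xb2  N=1 Z=0
after  2: R0=0xa9 R1=0xc1 R2=0xda R3=0xa2 R4=0x60 R5=0xb2  N=1 Z=0
after  3: R0=0xa9 R1=0xc1 R2=0xda R3=0xa9 R4=0x60 R5=0xb2  N=1 Z=0
after  4: R0=0xa9 R1=0xc1 R2=0xda R3=0xa9 R4=0xcf R5=0xb2  N=1 Z=0
after  5: R0=0xa9 R1=0xc0 R2=0xda R3=0xa9 R4=0xcf R5=0xb2  N=1 Z=0
after  6: R0=0xa9 R1=0x88 R2=0xda R3=0xa9 R4=0xcf R5=0xb2  N=1 Z=0
-- IRQ taken; context saved, return-PC = 7 --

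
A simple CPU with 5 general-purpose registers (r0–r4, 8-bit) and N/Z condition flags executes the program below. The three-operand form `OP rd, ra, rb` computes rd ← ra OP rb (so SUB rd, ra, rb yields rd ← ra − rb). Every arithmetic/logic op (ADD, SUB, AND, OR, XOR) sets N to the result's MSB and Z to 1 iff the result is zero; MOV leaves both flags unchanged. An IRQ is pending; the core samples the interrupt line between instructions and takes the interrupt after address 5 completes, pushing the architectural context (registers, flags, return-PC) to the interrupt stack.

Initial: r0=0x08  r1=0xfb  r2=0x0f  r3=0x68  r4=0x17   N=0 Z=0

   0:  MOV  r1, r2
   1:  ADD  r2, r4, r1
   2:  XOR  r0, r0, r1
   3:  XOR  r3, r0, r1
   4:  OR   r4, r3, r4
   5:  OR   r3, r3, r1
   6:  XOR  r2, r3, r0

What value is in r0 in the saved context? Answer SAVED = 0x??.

SAVED = 0x07

after  0: r0=0x08 r1=0x0f r2=0x0f r3=0x68 r4=0x17  N=0 Z=0
after  1: r0=0x08 r1=0x0f r2=0x26 r3=0x68 r4=0x17  N=0 Z=0
after  2: r0=0x07 r1=0x0f r2=0x26 r3=0x68 r4=0x17  N=0 Z=0
after  3: r0=0x07 r1=0x0f r2=0x26 r3=0x08 r4=0x17  N=0 Z=0
after  4: r0=0x07 r1=0x0f r2=0x26 r3=0x08 r4=0x1f  N=0 Z=0
after  5: r0=0x07 r1=0x0f r2=0x26 r3=0x0f r4=0x1f  N=0 Z=0
-- IRQ taken; context saved, return-PC = 6 --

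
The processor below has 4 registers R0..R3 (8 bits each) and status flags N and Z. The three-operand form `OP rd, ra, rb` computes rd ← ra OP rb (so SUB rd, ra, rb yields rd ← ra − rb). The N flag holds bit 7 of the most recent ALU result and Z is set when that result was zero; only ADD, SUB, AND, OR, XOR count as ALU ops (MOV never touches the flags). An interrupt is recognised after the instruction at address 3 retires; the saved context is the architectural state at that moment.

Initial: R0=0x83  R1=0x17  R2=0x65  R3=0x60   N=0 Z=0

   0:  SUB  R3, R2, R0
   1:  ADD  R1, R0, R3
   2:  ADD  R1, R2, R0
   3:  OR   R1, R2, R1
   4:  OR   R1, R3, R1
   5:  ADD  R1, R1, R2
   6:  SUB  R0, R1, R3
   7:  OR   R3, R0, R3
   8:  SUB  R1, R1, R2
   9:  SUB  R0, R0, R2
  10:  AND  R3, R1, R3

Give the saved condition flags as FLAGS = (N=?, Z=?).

FLAGS = (N=1, Z=0)

after  0: R0=0x83 R1=0x17 R2=0x65 R3=0xe2  N=1 Z=0
after  1: R0=0x83 R1=0x65 R2=0x65 R3=0xe2  N=0 Z=0
after  2: R0=0x83 R1=0xe8 R2=0x65 R3=0xe2  N=1 Z=0
after  3: R0=0x83 R1=0xed R2=0x65 R3=0xe2  N=1 Z=0
-- IRQ taken; context saved, return-PC = 4 --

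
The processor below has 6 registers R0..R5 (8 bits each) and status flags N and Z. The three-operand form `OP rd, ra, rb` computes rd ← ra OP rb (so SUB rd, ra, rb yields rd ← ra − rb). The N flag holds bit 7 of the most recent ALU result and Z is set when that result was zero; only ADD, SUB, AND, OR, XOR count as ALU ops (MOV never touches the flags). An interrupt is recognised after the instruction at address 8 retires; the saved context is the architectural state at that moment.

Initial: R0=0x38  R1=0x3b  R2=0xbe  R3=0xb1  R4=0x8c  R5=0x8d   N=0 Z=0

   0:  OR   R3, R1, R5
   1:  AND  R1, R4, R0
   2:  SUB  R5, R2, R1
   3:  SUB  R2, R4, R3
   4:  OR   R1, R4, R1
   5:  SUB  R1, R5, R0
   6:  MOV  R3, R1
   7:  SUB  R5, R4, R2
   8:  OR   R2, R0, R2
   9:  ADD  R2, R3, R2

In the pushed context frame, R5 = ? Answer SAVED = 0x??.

after  0: R0=0x38 R1=0x3b R2=0xbe R3=0xbf R4=0x8c R5=0x8d  N=1 Z=0
after  1: R0=0x38 R1=0x08 R2=0xbe R3=0xbf R4=0x8c R5=0x8d  N=0 Z=0
after  2: R0=0x38 R1=0x08 R2=0xbe R3=0xbf R4=0x8c R5=0xb6  N=1 Z=0
after  3: R0=0x38 R1=0x08 R2=0xcd R3=0xbf R4=0x8c R5=0xb6  N=1 Z=0
after  4: R0=0x38 R1=0x8c R2=0xcd R3=0xbf R4=0x8c R5=0xb6  N=1 Z=0
after  5: R0=0x38 R1=0x7e R2=0xcd R3=0xbf R4=0x8c R5=0xb6  N=0 Z=0
after  6: R0=0x38 R1=0x7e R2=0xcd R3=0x7e R4=0x8c R5=0xb6  N=0 Z=0
after  7: R0=0x38 R1=0x7e R2=0xcd R3=0x7e R4=0x8c R5=0xbf  N=1 Z=0
after  8: R0=0x38 R1=0x7e R2=0xfd R3=0x7e R4=0x8c R5=0xbf  N=1 Z=0
-- IRQ taken; context saved, return-PC = 9 --

SAVED = 0xbf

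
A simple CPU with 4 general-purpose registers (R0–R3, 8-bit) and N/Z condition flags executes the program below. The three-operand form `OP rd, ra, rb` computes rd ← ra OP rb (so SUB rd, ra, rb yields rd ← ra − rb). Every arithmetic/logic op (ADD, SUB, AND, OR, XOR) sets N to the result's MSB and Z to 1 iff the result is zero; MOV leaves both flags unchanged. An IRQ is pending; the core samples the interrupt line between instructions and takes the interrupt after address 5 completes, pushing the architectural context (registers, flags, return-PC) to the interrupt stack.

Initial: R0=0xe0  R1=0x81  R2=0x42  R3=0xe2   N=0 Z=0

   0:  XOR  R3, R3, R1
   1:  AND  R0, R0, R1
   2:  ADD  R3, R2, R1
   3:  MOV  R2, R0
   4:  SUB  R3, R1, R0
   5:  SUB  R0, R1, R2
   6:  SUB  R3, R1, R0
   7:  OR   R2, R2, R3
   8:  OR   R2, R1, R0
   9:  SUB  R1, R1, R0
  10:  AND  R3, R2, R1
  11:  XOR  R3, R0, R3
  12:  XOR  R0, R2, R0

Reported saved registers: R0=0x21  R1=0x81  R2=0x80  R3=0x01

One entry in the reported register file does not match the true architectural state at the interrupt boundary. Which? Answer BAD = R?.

after  0: R0=0xe0 R1=0x81 R2=0x42 R3=0x63  N=0 Z=0
after  1: R0=0x80 R1=0x81 R2=0x42 R3=0x63  N=1 Z=0
after  2: R0=0x80 R1=0x81 R2=0x42 R3=0xc3  N=1 Z=0
after  3: R0=0x80 R1=0x81 R2=0x80 R3=0xc3  N=1 Z=0
after  4: R0=0x80 R1=0x81 R2=0x80 R3=0x01  N=0 Z=0
after  5: R0=0x01 R1=0x81 R2=0x80 R3=0x01  N=0 Z=0
-- IRQ taken; context saved, return-PC = 6 --
mismatch: R0: reported 0x21 vs actual 0x01

BAD = R0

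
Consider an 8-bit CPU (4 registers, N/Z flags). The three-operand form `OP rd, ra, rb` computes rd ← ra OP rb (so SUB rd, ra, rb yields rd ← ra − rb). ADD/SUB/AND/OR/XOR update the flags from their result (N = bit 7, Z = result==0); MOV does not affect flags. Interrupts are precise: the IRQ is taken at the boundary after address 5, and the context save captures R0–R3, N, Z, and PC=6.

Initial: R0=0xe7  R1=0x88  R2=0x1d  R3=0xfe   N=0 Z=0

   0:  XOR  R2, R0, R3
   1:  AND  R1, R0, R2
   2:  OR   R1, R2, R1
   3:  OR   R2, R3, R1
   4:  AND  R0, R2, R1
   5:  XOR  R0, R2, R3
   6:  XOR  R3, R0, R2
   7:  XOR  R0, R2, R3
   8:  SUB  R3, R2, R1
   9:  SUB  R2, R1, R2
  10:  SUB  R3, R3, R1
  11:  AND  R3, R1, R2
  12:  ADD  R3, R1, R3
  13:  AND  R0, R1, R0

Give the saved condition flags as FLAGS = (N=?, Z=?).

after  0: R0=0xe7 R1=0x88 R2=0x19 R3=0xfe  N=0 Z=0
after  1: R0=0xe7 R1=0x01 R2=0x19 R3=0xfe  N=0 Z=0
after  2: R0=0xe7 R1=0x19 R2=0x19 R3=0xfe  N=0 Z=0
after  3: R0=0xe7 R1=0x19 R2=0xff R3=0xfe  N=1 Z=0
after  4: R0=0x19 R1=0x19 R2=0xff R3=0xfe  N=0 Z=0
after  5: R0=0x01 R1=0x19 R2=0xff R3=0xfe  N=0 Z=0
-- IRQ taken; context saved, return-PC = 6 --

FLAGS = (N=0, Z=0)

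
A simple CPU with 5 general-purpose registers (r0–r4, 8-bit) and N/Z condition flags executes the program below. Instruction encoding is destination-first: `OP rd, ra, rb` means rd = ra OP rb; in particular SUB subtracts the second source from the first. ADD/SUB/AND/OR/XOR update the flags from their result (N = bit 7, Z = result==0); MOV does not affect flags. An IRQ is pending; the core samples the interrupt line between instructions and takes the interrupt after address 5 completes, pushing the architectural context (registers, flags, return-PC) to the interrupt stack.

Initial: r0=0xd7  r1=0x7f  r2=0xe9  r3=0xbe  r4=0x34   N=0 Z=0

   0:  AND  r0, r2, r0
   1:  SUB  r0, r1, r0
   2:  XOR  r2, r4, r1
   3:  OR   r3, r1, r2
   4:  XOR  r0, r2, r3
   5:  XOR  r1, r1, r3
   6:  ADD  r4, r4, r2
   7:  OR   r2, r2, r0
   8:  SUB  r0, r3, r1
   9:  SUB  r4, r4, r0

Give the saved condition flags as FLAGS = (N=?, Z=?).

after  0: r0=0xc1 r1=0x7f r2=0xe9 r3=0xbe r4=0x34  N=1 Z=0
after  1: r0=0xbe r1=0x7f r2=0xe9 r3=0xbe r4=0x34  N=1 Z=0
after  2: r0=0xbe r1=0x7f r2=0x4b r3=0xbe r4=0x34  N=0 Z=0
after  3: r0=0xbe r1=0x7f r2=0x4b r3=0x7f r4=0x34  N=0 Z=0
after  4: r0=0x34 r1=0x7f r2=0x4b r3=0x7f r4=0x34  N=0 Z=0
after  5: r0=0x34 r1=0x00 r2=0x4b r3=0x7f r4=0x34  N=0 Z=1
-- IRQ taken; context saved, return-PC = 6 --

FLAGS = (N=0, Z=1)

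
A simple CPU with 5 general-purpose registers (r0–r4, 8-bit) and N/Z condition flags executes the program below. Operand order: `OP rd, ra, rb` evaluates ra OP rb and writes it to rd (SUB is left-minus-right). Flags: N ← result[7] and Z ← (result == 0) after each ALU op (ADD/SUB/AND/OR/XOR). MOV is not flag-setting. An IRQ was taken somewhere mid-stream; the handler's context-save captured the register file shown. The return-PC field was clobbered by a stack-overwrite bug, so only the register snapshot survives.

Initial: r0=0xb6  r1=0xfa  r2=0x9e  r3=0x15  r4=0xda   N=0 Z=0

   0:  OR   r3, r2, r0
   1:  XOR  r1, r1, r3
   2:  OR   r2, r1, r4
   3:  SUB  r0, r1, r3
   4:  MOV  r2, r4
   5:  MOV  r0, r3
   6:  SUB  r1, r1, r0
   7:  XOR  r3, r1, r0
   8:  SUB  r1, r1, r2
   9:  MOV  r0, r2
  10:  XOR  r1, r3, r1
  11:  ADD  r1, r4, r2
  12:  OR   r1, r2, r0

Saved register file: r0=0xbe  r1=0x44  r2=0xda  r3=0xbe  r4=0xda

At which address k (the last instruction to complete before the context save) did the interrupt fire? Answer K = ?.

after  0: r0=0xb6 r1=0xfa r2=0x9e r3=0xbe r4=0xda  N=1 Z=0
after  1: r0=0xb6 r1=0x44 r2=0x9e r3=0xbe r4=0xda  N=0 Z=0
after  2: r0=0xb6 r1=0x44 r2=0xde r3=0xbe r4=0xda  N=1 Z=0
after  3: r0=0x86 r1=0x44 r2=0xde r3=0xbe r4=0xda  N=1 Z=0
after  4: r0=0x86 r1=0x44 r2=0xda r3=0xbe r4=0xda  N=1 Z=0
after  5: r0=0xbe r1=0x44 r2=0xda r3=0xbe r4=0xda  N=1 Z=0
-- IRQ taken; context saved, return-PC = 6 --

K = 5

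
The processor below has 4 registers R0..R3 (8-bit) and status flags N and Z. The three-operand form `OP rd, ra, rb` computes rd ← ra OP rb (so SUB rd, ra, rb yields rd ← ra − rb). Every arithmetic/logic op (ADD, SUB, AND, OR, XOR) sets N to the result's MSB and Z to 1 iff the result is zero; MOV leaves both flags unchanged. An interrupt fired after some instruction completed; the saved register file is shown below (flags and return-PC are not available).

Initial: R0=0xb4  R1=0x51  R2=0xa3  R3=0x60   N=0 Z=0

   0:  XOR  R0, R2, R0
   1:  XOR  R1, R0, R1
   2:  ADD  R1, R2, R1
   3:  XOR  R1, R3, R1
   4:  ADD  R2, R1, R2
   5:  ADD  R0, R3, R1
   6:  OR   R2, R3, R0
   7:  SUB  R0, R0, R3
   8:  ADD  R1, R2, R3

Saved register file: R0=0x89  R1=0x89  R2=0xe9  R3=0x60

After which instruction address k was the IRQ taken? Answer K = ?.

after  0: R0=0x17 R1=0x51 R2=0xa3 R3=0x60  N=0 Z=0
after  1: R0=0x17 R1=0x46 R2=0xa3 R3=0x60  N=0 Z=0
after  2: R0=0x17 R1=0xe9 R2=0xa3 R3=0x60  N=1 Z=0
after  3: R0=0x17 R1=0x89 R2=0xa3 R3=0x60  N=1 Z=0
after  4: R0=0x17 R1=0x89 R2=0x2c R3=0x60  N=0 Z=0
after  5: R0=0xe9 R1=0x89 R2=0x2c R3=0x60  N=1 Z=0
after  6: R0=0xe9 R1=0x89 R2=0xe9 R3=0x60  N=1 Z=0
after  7: R0=0x89 R1=0x89 R2=0xe9 R3=0x60  N=1 Z=0
-- IRQ taken; context saved, return-PC = 8 --

K = 7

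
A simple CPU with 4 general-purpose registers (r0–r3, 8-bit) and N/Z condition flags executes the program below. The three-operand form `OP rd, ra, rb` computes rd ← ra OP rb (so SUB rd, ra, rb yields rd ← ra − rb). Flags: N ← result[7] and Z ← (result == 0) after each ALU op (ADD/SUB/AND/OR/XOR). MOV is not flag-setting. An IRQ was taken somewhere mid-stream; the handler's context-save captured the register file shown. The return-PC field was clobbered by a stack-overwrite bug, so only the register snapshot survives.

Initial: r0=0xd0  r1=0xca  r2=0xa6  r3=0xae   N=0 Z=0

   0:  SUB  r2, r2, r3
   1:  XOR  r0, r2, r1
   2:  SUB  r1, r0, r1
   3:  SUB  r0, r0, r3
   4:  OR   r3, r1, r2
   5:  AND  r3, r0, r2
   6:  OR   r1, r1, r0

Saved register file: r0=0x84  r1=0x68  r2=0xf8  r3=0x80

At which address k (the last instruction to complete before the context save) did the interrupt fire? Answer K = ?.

K = 5

after  0: r0=0xd0 r1=0xca r2=0xf8 r3=0xae  N=1 Z=0
after  1: r0=0x32 r1=0xca r2=0xf8 r3=0xae  N=0 Z=0
after  2: r0=0x32 r1=0x68 r2=0xf8 r3=0xae  N=0 Z=0
after  3: r0=0x84 r1=0x68 r2=0xf8 r3=0xae  N=1 Z=0
after  4: r0=0x84 r1=0x68 r2=0xf8 r3=0xf8  N=1 Z=0
after  5: r0=0x84 r1=0x68 r2=0xf8 r3=0x80  N=1 Z=0
-- IRQ taken; context saved, return-PC = 6 --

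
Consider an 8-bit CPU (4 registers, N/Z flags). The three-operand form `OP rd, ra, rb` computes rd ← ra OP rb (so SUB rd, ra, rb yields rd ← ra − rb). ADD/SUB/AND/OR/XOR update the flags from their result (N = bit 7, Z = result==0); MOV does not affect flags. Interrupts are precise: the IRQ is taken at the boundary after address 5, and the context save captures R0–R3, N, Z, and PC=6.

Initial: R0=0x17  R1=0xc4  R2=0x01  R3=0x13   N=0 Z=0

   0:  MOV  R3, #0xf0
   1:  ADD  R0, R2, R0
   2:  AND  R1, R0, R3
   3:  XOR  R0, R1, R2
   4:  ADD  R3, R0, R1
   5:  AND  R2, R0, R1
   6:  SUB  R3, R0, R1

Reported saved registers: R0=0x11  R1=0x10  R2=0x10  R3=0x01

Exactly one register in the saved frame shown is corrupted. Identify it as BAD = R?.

BAD = R3

after  0: R0=0x17 R1=0xc4 R2=0x01 R3=0xf0  N=0 Z=0
after  1: R0=0x18 R1=0xc4 R2=0x01 R3=0xf0  N=0 Z=0
after  2: R0=0x18 R1=0x10 R2=0x01 R3=0xf0  N=0 Z=0
after  3: R0=0x11 R1=0x10 R2=0x01 R3=0xf0  N=0 Z=0
after  4: R0=0x11 R1=0x10 R2=0x01 R3=0x21  N=0 Z=0
after  5: R0=0x11 R1=0x10 R2=0x10 R3=0x21  N=0 Z=0
-- IRQ taken; context saved, return-PC = 6 --
mismatch: R3: reported 0x01 vs actual 0x21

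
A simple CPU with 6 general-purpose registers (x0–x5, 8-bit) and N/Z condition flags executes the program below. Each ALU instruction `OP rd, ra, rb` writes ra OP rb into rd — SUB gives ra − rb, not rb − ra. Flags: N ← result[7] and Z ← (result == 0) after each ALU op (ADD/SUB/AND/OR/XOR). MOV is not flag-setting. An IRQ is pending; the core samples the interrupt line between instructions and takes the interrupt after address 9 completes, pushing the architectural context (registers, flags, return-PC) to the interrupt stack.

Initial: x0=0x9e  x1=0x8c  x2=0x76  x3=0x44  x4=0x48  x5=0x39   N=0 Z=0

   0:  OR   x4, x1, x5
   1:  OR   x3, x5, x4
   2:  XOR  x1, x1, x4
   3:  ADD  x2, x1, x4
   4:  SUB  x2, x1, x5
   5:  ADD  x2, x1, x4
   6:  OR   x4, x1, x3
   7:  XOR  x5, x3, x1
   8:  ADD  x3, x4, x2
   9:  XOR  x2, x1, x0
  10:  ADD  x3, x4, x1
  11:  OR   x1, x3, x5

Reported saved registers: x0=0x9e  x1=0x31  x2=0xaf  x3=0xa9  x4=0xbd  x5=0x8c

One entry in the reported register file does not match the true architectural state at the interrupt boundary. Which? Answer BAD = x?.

after  0: x0=0x9e x1=0x8c x2=0x76 x3=0x44 x4=0xbd x5=0x39  N=1 Z=0
after  1: x0=0x9e x1=0x8c x2=0x76 x3=0xbd x4=0xbd x5=0x39  N=1 Z=0
after  2: x0=0x9e x1=0x31 x2=0x76 x3=0xbd x4=0xbd x5=0x39  N=0 Z=0
after  3: x0=0x9e x1=0x31 x2=0xee x3=0xbd x4=0xbd x5=0x39  N=1 Z=0
after  4: x0=0x9e x1=0x31 x2=0xf8 x3=0xbd x4=0xbd x5=0x39  N=1 Z=0
after  5: x0=0x9e x1=0x31 x2=0xee x3=0xbd x4=0xbd x5=0x39  N=1 Z=0
after  6: x0=0x9e x1=0x31 x2=0xee x3=0xbd x4=0xbd x5=0x39  N=1 Z=0
after  7: x0=0x9e x1=0x31 x2=0xee x3=0xbd x4=0xbd x5=0x8c  N=1 Z=0
after  8: x0=0x9e x1=0x31 x2=0xee x3=0xab x4=0xbd x5=0x8c  N=1 Z=0
after  9: x0=0x9e x1=0x31 x2=0xaf x3=0xab x4=0xbd x5=0x8c  N=1 Z=0
-- IRQ taken; context saved, return-PC = 10 --
mismatch: x3: reported 0xa9 vs actual 0xab

BAD = x3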